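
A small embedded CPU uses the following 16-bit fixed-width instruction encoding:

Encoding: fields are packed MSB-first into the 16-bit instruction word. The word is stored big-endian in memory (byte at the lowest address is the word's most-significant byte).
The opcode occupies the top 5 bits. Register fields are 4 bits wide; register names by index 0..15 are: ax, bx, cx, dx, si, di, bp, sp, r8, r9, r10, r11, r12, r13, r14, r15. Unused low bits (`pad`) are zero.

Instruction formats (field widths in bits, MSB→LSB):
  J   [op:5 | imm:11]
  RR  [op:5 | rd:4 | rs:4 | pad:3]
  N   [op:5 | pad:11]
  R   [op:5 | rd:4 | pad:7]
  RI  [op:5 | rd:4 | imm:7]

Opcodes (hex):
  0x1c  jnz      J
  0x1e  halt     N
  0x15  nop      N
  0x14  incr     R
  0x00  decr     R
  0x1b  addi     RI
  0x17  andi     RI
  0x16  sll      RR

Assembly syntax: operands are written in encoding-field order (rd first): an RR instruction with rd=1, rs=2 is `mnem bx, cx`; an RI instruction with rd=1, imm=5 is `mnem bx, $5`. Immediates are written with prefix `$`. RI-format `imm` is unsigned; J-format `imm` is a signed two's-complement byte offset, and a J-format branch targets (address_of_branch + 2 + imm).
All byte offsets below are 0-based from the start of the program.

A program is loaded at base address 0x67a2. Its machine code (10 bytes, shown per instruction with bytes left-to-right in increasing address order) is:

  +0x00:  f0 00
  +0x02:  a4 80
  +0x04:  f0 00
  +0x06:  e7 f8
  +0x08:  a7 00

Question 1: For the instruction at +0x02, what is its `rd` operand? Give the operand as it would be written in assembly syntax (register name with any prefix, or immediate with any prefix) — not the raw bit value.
r9

@+02  big-endian(a4 80) = 0xa480
  top 5b → 0x14 → incr [R]
  rd: (w>>7)&0xf=0x9 → r9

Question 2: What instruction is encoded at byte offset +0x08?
incr r14

[08] a7 00 → 0xa700
  opcode bits[15:11]=0x14: incr/R
  rd: (w>>7)&0xf=0xe → r14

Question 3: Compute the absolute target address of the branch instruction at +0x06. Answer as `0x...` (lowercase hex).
0x67a2

[06] e7 f8 → 0xe7f8
  op=0xe7f8>>11=0x1c ⇒ jnz (J)
  [10:0] imm=2040 (s11→-8) = $-8
  target = base 0x67a2 + off 0x06 + 2 + imm -8 = 0x67a2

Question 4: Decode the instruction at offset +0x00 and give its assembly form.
halt

off 0x00: read f0 00 as big → 0xf000
  top 5b → 0x1e → halt [N]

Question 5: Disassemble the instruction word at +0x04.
halt

off 0x04: read f0 00 as big → 0xf000
  opcode bits[15:11]=0x1e: halt/N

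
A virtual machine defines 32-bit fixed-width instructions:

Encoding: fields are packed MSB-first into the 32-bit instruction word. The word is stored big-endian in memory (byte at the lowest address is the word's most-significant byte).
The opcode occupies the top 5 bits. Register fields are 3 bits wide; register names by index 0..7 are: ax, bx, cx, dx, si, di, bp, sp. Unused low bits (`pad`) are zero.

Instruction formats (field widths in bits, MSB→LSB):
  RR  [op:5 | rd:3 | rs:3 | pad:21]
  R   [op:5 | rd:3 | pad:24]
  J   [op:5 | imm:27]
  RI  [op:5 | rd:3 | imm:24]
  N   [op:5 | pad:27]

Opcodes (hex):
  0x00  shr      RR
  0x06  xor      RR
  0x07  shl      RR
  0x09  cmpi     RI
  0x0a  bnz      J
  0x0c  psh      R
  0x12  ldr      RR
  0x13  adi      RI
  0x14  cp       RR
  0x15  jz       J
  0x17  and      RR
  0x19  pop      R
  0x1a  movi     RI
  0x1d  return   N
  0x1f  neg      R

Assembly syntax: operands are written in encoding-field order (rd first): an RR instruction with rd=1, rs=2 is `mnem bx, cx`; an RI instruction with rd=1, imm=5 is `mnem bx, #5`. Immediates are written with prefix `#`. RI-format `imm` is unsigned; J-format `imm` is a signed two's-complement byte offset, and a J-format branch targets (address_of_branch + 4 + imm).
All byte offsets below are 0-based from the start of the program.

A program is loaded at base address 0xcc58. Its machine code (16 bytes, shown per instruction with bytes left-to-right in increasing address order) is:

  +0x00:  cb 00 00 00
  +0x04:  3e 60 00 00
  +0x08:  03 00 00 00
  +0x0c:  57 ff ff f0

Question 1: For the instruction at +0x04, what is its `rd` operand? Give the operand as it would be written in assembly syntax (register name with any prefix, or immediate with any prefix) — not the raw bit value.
[04] 3e 60 00 00 → 0x3e600000
  top 5b → 0x7 → shl [RR]
  rd@[26:24]=0x6 ⇒ bp
  rs@[23:21]=0x3 ⇒ dx

bp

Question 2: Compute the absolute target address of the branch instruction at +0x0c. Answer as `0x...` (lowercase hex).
0xcc58

off 0x0c: read 57 ff ff f0 as big → 0x57fffff0
  opcode bits[31:27]=0xa: bnz/J
  imm: (w>>0)&0x7ffffff=0x7fffff0 (s27→-16) → #-16
  target = base 0xcc58 + off 0x0c + 4 + imm -16 = 0xcc58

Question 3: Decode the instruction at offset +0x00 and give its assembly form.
+0x00: cb 00 00 00 ⇒ word 0xcb000000 (big)
  opcode bits[31:27]=0x19: pop/R
  [26:24] rd=3 = dx

pop dx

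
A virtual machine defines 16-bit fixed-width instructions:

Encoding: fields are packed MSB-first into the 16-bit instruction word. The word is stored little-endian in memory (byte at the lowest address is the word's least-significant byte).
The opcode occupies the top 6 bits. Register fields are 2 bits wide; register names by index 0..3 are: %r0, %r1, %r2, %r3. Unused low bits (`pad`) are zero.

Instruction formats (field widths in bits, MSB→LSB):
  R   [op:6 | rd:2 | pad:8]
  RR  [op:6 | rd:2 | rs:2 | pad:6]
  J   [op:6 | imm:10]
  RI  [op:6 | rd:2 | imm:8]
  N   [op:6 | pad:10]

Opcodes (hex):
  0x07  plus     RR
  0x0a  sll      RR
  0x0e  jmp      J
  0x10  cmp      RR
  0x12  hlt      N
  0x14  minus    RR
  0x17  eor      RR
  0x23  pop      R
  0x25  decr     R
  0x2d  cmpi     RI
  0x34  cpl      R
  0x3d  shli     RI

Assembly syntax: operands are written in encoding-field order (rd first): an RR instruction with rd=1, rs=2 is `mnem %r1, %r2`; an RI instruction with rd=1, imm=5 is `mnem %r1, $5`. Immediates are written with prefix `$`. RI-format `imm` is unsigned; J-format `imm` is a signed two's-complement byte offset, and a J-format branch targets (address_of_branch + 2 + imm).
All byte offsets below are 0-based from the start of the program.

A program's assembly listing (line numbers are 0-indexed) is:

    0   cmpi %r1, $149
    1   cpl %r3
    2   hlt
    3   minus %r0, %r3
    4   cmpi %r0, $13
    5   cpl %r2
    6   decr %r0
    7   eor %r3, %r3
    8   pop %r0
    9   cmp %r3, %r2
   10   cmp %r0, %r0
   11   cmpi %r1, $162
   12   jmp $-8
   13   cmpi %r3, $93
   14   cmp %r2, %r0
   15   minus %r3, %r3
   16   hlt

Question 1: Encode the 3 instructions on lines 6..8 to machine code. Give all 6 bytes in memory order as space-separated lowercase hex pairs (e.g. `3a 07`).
00 94 c0 5f 00 8c

line 6 (decr): pack op=0x25:6|rd=0:2|pad=0:8 = 0x9400; little→ 00 94
line 7 (eor): pack op=0x17:6|rd=3:2|rs=3:2|pad=0:6 = 0x5fc0; little→ c0 5f
line 8 (pop): pack op=0x23:6|rd=0:2|pad=0:8 = 0x8c00; little→ 00 8c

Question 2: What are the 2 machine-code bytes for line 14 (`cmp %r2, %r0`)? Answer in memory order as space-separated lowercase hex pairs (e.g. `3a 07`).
14. cmp fields op=0x10:6|rd=2:2|rs=0:2|pad=0:6 → word 4200h → 00 42

00 42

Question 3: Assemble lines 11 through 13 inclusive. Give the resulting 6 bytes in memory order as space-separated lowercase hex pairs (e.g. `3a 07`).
11. cmpi fields op=0x2d:6|rd=1:2|imm=162:8 → word b5a2h → a2 b5
12. jmp fields op=0xe:6|imm=-8:10 → word 3bf8h → f8 3b
13. cmpi fields op=0x2d:6|rd=3:2|imm=93:8 → word b75dh → 5d b7

a2 b5 f8 3b 5d b7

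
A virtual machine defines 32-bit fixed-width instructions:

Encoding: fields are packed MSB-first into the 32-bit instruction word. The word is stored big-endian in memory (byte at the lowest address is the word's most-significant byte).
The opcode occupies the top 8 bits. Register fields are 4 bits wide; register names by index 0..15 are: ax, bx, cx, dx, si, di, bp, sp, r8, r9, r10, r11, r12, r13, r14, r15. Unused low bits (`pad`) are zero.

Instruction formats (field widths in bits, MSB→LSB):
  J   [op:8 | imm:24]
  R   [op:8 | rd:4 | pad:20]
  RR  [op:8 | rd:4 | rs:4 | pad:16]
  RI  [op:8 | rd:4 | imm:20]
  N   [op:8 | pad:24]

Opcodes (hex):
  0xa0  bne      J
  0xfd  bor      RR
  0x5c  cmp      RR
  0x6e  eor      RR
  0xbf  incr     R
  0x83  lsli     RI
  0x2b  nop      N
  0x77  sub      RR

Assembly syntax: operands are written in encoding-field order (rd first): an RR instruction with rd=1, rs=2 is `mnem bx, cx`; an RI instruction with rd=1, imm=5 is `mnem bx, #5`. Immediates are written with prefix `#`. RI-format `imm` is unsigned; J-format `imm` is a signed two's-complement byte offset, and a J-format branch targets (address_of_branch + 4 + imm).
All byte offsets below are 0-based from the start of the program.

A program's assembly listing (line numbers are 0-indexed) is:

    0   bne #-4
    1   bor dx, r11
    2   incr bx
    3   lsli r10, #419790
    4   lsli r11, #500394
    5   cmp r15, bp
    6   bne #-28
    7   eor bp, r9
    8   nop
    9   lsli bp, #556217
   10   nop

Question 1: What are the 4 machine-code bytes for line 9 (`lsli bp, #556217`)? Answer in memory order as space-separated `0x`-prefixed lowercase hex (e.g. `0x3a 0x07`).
L9: lsli op=0x83:8|rd=6:4|imm=556217:20 ⇒ 0x83687cb9 ⇒ big 83 68 7c b9

0x83 0x68 0x7c 0xb9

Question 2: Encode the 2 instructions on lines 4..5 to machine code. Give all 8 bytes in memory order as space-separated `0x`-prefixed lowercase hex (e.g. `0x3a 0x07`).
L4: lsli op=0x83:8|rd=11:4|imm=500394:20 ⇒ 0x83b7a2aa ⇒ big 83 b7 a2 aa
L5: cmp op=0x5c:8|rd=15:4|rs=6:4|pad=0:16 ⇒ 0x5cf60000 ⇒ big 5c f6 00 00

0x83 0xb7 0xa2 0xaa 0x5c 0xf6 0x00 0x00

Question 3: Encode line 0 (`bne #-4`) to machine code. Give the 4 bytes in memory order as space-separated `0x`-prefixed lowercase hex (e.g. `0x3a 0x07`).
0xa0 0xff 0xff 0xfc

0. bne fields op=0xa0:8|imm=-4:24 → word a0fffffch → a0 ff ff fc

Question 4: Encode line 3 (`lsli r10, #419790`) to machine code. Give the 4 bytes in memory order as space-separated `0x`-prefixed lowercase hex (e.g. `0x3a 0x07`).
L3: lsli op=0x83:8|rd=10:4|imm=419790:20 ⇒ 0x83a667ce ⇒ big 83 a6 67 ce

0x83 0xa6 0x67 0xce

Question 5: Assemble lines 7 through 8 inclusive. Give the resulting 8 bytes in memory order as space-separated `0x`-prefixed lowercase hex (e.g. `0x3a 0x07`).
line 7 (eor): pack op=0x6e:8|rd=6:4|rs=9:4|pad=0:16 = 0x6e690000; big→ 6e 69 00 00
line 8 (nop): pack op=0x2b:8|pad=0:24 = 0x2b000000; big→ 2b 00 00 00

0x6e 0x69 0x00 0x00 0x2b 0x00 0x00 0x00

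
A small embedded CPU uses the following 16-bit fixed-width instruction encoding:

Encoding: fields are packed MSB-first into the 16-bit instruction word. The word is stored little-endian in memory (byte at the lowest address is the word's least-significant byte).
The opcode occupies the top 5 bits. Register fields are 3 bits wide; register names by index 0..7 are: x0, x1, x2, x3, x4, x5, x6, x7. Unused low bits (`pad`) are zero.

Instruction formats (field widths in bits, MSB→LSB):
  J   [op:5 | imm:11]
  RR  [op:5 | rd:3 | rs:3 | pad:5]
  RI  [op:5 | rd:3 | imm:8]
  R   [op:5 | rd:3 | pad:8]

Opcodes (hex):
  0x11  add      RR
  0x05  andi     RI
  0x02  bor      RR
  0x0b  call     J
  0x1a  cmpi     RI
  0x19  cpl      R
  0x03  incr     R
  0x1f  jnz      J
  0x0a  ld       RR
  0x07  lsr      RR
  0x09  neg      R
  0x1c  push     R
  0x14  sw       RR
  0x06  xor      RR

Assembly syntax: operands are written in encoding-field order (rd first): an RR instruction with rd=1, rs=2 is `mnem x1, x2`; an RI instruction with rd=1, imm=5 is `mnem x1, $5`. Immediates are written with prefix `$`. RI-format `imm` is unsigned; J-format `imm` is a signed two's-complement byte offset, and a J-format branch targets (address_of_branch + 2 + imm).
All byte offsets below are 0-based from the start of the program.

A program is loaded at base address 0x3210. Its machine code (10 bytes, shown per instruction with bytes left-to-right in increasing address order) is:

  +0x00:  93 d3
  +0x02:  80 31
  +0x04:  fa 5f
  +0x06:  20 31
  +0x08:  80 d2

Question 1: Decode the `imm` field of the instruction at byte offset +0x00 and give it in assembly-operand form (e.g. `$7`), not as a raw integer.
[00] 93 d3 → 0xd393
  opcode bits[15:11]=0x1a: cmpi/RI
  rd@[10:8]=0x3 ⇒ x3
  imm@[7:0]=0x93 ⇒ $147

$147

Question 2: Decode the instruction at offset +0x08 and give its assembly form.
cmpi x2, $128

@+08  little-endian(80 d2) = 0xd280
  top 5b → 0x1a → cmpi [RI]
  rd@[10:8]=0x2 ⇒ x2
  imm@[7:0]=0x80 ⇒ $128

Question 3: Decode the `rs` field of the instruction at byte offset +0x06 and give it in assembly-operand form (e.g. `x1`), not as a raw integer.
x1

@+06  little-endian(20 31) = 0x3120
  top 5b → 0x6 → xor [RR]
  [10:8] rd=1 = x1
  [7:5] rs=1 = x1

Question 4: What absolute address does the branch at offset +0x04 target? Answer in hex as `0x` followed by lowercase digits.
0x3210

off 0x04: read fa 5f as little → 0x5ffa
  op=0x5ffa>>11=0xb ⇒ call (J)
  [10:0] imm=2042 (s11→-6) = $-6
  target = base 0x3210 + off 0x04 + 2 + imm -6 = 0x3210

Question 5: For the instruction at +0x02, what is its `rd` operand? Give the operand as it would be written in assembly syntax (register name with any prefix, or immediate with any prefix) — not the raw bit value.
@+02  little-endian(80 31) = 0x3180
  opcode bits[15:11]=0x6: xor/RR
  [10:8] rd=1 = x1
  [7:5] rs=4 = x4

x1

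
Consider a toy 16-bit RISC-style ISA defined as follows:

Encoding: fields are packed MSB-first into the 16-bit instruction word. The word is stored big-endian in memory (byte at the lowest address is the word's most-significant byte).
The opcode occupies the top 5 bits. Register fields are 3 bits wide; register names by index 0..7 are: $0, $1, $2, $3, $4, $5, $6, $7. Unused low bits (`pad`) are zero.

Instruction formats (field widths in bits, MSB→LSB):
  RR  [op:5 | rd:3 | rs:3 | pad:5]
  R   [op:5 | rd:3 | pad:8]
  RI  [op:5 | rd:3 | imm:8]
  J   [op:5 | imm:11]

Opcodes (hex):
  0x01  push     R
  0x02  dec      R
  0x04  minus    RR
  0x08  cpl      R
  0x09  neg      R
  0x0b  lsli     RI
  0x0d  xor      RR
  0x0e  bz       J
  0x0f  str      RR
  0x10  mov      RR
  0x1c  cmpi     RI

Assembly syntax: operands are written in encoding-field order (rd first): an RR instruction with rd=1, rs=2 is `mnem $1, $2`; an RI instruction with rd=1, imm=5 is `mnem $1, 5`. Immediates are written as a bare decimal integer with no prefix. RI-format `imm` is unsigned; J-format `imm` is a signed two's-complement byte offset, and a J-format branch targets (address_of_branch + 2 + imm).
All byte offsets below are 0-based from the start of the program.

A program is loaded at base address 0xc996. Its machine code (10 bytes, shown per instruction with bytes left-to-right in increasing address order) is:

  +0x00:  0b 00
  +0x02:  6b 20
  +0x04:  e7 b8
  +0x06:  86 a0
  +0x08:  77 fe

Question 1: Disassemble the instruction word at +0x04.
@+04  big-endian(e7 b8) = 0xe7b8
  op=0xe7b8>>11=0x1c ⇒ cmpi (RI)
  rd: (w>>8)&0x7=0x7 → $7
  imm: (w>>0)&0xff=0xb8 → 184

cmpi $7, 184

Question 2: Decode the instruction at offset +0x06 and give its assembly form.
mov $6, $5

[06] 86 a0 → 0x86a0
  op=0x86a0>>11=0x10 ⇒ mov (RR)
  rd: (w>>8)&0x7=0x6 → $6
  rs: (w>>5)&0x7=0x5 → $5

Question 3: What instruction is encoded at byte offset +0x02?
@+02  big-endian(6b 20) = 0x6b20
  op=0x6b20>>11=0xd ⇒ xor (RR)
  [10:8] rd=3 = $3
  [7:5] rs=1 = $1

xor $3, $1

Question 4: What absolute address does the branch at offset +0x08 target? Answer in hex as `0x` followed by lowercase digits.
0xc99e

+0x08: 77 fe ⇒ word 0x77fe (big)
  opcode bits[15:11]=0xe: bz/J
  [10:0] imm=2046 (s11→-2) = -2
  target = base 0xc996 + off 0x08 + 2 + imm -2 = 0xc99e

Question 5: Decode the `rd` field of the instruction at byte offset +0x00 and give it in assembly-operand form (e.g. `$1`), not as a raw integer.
off 0x00: read 0b 00 as big → 0x0b00
  opcode bits[15:11]=0x1: push/R
  rd@[10:8]=0x3 ⇒ $3

$3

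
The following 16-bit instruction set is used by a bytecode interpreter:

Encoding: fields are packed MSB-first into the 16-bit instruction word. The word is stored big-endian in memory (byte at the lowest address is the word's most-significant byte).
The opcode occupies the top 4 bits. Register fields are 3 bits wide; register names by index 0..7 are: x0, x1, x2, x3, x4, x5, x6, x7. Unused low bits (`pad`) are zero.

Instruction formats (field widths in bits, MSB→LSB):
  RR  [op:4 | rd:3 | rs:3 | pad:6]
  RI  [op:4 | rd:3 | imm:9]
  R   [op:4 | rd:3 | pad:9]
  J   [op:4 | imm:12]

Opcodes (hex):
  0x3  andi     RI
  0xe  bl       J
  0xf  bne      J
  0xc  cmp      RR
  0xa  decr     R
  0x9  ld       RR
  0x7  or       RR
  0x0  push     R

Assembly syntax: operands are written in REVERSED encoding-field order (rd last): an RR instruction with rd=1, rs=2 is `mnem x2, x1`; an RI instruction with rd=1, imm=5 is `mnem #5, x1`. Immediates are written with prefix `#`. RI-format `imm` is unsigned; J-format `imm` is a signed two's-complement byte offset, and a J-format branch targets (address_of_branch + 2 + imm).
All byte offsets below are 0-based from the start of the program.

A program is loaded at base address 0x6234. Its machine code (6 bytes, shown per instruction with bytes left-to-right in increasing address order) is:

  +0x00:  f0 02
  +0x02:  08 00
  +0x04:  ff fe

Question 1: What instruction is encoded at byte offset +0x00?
bne #2

@+00  big-endian(f0 02) = 0xf002
  op=0xf002>>12=0xf ⇒ bne (J)
  imm: (w>>0)&0xfff=0x2 → #2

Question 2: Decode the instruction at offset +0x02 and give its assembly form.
push x4

@+02  big-endian(08 00) = 0x0800
  op=0x0800>>12=0x0 ⇒ push (R)
  rd: (w>>9)&0x7=0x4 → x4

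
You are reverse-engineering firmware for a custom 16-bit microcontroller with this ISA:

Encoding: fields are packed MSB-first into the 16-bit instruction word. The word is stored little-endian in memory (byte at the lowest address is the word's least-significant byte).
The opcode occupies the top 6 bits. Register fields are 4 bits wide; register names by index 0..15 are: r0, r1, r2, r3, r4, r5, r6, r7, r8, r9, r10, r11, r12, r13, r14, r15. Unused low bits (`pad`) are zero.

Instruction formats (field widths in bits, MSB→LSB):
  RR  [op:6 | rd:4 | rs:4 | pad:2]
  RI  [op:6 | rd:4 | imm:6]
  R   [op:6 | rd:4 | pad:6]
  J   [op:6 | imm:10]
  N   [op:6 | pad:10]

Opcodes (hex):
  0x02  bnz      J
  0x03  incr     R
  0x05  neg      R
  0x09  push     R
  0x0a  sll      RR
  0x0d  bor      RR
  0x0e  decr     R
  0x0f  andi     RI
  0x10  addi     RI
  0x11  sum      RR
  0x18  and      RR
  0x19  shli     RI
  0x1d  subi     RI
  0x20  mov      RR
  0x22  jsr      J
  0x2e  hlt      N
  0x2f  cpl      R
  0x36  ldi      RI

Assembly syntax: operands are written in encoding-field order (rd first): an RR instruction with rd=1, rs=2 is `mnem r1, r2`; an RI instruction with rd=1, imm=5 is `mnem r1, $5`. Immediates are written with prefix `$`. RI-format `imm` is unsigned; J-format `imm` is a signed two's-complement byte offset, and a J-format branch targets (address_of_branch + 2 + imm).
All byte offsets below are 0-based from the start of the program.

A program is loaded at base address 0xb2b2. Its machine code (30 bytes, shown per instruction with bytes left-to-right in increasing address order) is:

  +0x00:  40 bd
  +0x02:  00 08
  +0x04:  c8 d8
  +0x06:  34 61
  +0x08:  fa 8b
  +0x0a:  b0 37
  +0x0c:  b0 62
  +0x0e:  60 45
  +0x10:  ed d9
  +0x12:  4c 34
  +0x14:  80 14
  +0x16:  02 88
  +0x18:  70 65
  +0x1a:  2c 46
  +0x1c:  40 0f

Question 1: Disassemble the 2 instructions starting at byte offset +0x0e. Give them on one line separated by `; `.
[0e] 60 45 → 0x4560
  opcode bits[15:10]=0x11: sum/RR
  rd: (w>>6)&0xf=0x5 → r5
  rs: (w>>2)&0xf=0x8 → r8
[10] ed d9 → 0xd9ed
  opcode bits[15:10]=0x36: ldi/RI
  rd: (w>>6)&0xf=0x7 → r7
  imm: (w>>0)&0x3f=0x2d → $45

sum r5, r8; ldi r7, $45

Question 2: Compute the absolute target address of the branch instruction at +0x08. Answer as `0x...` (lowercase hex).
0xb2b6

+0x08: fa 8b ⇒ word 0x8bfa (little)
  op=0x8bfa>>10=0x22 ⇒ jsr (J)
  imm@[9:0]=0x3fa (s10→-6) ⇒ $-6
  target = base 0xb2b2 + off 0x08 + 2 + imm -6 = 0xb2b6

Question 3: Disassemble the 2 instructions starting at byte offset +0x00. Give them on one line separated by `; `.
[00] 40 bd → 0xbd40
  op=0xbd40>>10=0x2f ⇒ cpl (R)
  rd@[9:6]=0x5 ⇒ r5
[02] 00 08 → 0x0800
  op=0x0800>>10=0x2 ⇒ bnz (J)
  imm@[9:0]=0x0 ⇒ $0

cpl r5; bnz $0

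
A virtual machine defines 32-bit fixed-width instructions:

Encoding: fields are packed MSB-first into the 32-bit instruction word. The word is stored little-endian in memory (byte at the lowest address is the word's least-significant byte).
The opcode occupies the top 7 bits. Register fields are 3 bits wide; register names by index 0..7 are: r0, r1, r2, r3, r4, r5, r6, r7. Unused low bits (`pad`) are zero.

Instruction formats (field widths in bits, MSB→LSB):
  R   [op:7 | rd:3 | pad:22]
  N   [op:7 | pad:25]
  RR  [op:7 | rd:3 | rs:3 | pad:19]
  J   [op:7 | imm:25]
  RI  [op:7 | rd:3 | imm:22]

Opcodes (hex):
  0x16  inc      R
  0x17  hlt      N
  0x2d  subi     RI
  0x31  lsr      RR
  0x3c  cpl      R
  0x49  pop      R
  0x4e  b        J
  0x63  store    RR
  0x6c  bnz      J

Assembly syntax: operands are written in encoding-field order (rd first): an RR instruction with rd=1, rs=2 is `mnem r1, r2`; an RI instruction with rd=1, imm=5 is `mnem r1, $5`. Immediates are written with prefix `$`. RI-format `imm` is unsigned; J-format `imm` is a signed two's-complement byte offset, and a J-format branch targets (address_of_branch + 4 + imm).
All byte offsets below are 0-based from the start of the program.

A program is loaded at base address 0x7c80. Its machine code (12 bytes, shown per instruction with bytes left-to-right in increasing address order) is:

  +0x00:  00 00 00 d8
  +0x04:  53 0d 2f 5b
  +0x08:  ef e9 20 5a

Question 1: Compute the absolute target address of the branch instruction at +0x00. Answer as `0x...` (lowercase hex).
off 0x00: read 00 00 00 d8 as little → 0xd8000000
  op=0xd8000000>>25=0x6c ⇒ bnz (J)
  imm@[24:0]=0x0 ⇒ $0
  target = base 0x7c80 + off 0x00 + 4 + imm 0 = 0x7c84

0x7c84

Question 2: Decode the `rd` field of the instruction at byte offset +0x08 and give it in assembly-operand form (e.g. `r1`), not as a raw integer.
r0

off 0x08: read ef e9 20 5a as little → 0x5a20e9ef
  opcode bits[31:25]=0x2d: subi/RI
  [24:22] rd=0 = r0
  [21:0] imm=2157039 = $2157039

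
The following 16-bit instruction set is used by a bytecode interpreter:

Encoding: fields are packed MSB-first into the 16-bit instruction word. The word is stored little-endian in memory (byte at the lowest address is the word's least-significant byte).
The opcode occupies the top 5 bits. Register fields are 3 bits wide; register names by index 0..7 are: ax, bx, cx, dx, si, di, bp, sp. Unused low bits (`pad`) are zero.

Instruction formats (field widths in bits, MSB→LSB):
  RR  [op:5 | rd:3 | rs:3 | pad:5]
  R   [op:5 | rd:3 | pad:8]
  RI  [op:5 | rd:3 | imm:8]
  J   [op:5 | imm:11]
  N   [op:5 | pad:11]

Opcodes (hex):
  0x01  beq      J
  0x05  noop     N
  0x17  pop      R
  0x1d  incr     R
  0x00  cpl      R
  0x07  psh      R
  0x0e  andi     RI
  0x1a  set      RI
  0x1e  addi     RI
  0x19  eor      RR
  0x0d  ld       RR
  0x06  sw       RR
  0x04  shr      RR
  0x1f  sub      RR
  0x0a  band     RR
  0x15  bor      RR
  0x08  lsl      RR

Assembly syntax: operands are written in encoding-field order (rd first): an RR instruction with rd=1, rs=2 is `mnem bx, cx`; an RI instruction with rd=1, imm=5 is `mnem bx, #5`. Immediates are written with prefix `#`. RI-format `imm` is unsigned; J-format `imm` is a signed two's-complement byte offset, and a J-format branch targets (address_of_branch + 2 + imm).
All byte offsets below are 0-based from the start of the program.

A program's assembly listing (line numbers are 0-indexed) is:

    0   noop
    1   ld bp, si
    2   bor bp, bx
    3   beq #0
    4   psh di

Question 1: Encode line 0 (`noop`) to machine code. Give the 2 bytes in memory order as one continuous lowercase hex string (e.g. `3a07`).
line 0 (noop): pack op=0x5:5|pad=0:11 = 0x2800; little→ 00 28

0028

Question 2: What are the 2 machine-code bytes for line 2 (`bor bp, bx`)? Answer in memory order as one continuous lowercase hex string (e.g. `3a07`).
20ae

L2: bor op=0x15:5|rd=6:3|rs=1:3|pad=0:5 ⇒ 0xae20 ⇒ little 20 ae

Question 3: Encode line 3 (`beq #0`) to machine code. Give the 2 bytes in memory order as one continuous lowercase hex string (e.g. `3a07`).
0008

line 3 (beq): pack op=0x1:5|imm=0:11 = 0x0800; little→ 00 08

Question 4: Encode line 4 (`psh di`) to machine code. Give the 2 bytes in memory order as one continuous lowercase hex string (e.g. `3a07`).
4. psh fields op=0x7:5|rd=5:3|pad=0:8 → word 3d00h → 00 3d

003d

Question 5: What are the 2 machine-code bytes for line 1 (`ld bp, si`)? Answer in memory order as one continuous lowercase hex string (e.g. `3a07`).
806e

1. ld fields op=0xd:5|rd=6:3|rs=4:3|pad=0:5 → word 6e80h → 80 6e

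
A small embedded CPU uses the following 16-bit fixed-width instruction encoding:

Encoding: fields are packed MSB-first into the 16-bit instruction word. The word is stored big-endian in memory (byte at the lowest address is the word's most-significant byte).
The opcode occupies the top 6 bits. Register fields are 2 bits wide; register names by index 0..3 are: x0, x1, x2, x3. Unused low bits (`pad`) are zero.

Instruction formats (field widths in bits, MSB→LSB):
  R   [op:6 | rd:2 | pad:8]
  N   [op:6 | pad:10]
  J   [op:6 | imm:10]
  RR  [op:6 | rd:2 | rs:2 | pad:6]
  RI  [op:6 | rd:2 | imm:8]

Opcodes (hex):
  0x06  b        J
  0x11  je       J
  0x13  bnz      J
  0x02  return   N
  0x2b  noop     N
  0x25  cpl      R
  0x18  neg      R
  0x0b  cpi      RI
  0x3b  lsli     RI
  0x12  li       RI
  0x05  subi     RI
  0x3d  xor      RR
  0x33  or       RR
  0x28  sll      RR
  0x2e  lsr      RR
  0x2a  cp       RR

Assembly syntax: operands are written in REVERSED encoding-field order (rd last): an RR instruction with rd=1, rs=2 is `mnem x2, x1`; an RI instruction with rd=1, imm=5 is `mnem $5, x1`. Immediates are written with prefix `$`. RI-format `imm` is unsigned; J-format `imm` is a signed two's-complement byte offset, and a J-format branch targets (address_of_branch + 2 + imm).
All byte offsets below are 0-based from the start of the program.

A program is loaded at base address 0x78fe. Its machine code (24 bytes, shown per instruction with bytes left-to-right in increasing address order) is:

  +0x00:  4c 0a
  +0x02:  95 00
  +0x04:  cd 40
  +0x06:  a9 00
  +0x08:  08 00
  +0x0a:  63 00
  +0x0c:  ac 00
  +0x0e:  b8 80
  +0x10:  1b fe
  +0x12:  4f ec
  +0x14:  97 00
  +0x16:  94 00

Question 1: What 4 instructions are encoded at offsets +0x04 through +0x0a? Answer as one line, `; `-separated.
off 0x04: read cd 40 as big → 0xcd40
  top 6b → 0x33 → or [RR]
  rd@[9:8]=0x1 ⇒ x1
  rs@[7:6]=0x1 ⇒ x1
off 0x06: read a9 00 as big → 0xa900
  top 6b → 0x2a → cp [RR]
  rd@[9:8]=0x1 ⇒ x1
  rs@[7:6]=0x0 ⇒ x0
off 0x08: read 08 00 as big → 0x0800
  top 6b → 0x2 → return [N]
off 0x0a: read 63 00 as big → 0x6300
  top 6b → 0x18 → neg [R]
  rd@[9:8]=0x3 ⇒ x3

or x1, x1; cp x0, x1; return; neg x3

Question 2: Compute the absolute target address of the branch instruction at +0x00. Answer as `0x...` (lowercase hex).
[00] 4c 0a → 0x4c0a
  opcode bits[15:10]=0x13: bnz/J
  imm: (w>>0)&0x3ff=0xa → $10
  target = base 0x78fe + off 0x00 + 2 + imm 10 = 0x790a

0x790a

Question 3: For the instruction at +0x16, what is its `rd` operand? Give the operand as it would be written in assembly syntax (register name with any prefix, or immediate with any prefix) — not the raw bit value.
off 0x16: read 94 00 as big → 0x9400
  op=0x9400>>10=0x25 ⇒ cpl (R)
  [9:8] rd=0 = x0

x0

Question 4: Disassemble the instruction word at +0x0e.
lsr x2, x0

@+0e  big-endian(b8 80) = 0xb880
  opcode bits[15:10]=0x2e: lsr/RR
  rd@[9:8]=0x0 ⇒ x0
  rs@[7:6]=0x2 ⇒ x2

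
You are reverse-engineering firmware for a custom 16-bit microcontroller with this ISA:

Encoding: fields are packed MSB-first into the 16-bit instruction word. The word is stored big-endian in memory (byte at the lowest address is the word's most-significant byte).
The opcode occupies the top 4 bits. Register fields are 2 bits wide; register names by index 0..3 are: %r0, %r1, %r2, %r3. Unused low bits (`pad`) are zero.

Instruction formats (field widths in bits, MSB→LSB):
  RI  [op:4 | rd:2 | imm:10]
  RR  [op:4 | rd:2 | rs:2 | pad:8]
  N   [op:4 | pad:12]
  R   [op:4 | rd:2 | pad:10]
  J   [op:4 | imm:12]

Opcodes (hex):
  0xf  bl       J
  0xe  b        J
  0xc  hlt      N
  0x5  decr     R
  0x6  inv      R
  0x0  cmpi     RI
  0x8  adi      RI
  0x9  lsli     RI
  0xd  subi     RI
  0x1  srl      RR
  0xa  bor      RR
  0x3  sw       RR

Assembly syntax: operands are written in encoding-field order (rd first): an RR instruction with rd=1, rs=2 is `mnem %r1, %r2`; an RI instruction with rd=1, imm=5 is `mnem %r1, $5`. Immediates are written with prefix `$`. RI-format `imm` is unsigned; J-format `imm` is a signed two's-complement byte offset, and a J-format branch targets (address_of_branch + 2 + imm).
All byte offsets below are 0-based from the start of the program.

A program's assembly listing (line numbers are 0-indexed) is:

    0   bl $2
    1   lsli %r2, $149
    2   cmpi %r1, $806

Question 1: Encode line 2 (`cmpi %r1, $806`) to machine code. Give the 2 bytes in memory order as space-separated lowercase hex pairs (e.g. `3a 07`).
2. cmpi fields op=0x0:4|rd=1:2|imm=806:10 → word 0726h → 07 26

07 26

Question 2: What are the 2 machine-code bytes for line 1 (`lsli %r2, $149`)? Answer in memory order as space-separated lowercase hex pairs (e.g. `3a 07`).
98 95

1. lsli fields op=0x9:4|rd=2:2|imm=149:10 → word 9895h → 98 95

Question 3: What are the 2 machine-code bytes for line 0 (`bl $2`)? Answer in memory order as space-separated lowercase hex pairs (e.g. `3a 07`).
f0 02

line 0 (bl): pack op=0xf:4|imm=2:12 = 0xf002; big→ f0 02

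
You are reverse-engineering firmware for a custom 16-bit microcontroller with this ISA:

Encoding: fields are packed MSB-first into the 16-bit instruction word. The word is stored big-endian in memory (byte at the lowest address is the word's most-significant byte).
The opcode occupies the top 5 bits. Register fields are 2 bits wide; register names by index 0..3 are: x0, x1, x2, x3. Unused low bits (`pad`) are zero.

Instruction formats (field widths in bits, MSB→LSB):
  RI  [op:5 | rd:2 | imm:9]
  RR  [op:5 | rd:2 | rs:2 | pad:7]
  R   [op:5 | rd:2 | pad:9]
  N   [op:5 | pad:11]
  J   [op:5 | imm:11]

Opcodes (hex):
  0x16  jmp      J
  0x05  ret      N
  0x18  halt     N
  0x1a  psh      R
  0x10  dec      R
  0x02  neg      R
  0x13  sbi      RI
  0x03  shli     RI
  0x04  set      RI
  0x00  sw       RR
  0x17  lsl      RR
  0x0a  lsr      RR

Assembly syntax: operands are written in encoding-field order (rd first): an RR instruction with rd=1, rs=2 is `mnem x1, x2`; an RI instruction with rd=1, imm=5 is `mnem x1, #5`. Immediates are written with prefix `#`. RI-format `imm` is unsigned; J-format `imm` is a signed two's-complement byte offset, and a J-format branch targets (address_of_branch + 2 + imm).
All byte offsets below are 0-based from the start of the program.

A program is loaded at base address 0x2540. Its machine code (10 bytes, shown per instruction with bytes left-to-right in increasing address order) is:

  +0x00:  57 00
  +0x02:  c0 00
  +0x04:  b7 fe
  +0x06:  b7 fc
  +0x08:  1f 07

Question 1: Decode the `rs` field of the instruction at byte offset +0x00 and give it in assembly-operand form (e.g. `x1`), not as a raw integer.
x2

+0x00: 57 00 ⇒ word 0x5700 (big)
  op=0x5700>>11=0xa ⇒ lsr (RR)
  [10:9] rd=3 = x3
  [8:7] rs=2 = x2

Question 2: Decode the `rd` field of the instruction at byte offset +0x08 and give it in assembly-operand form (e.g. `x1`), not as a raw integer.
[08] 1f 07 → 0x1f07
  op=0x1f07>>11=0x3 ⇒ shli (RI)
  [10:9] rd=3 = x3
  [8:0] imm=263 = #263

x3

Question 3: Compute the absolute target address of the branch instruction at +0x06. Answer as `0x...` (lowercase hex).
off 0x06: read b7 fc as big → 0xb7fc
  opcode bits[15:11]=0x16: jmp/J
  imm: (w>>0)&0x7ff=0x7fc (s11→-4) → #-4
  target = base 0x2540 + off 0x06 + 2 + imm -4 = 0x2544

0x2544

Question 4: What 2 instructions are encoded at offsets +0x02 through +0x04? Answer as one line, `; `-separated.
halt; jmp #-2

[02] c0 00 → 0xc000
  top 5b → 0x18 → halt [N]
[04] b7 fe → 0xb7fe
  top 5b → 0x16 → jmp [J]
  [10:0] imm=2046 (s11→-2) = #-2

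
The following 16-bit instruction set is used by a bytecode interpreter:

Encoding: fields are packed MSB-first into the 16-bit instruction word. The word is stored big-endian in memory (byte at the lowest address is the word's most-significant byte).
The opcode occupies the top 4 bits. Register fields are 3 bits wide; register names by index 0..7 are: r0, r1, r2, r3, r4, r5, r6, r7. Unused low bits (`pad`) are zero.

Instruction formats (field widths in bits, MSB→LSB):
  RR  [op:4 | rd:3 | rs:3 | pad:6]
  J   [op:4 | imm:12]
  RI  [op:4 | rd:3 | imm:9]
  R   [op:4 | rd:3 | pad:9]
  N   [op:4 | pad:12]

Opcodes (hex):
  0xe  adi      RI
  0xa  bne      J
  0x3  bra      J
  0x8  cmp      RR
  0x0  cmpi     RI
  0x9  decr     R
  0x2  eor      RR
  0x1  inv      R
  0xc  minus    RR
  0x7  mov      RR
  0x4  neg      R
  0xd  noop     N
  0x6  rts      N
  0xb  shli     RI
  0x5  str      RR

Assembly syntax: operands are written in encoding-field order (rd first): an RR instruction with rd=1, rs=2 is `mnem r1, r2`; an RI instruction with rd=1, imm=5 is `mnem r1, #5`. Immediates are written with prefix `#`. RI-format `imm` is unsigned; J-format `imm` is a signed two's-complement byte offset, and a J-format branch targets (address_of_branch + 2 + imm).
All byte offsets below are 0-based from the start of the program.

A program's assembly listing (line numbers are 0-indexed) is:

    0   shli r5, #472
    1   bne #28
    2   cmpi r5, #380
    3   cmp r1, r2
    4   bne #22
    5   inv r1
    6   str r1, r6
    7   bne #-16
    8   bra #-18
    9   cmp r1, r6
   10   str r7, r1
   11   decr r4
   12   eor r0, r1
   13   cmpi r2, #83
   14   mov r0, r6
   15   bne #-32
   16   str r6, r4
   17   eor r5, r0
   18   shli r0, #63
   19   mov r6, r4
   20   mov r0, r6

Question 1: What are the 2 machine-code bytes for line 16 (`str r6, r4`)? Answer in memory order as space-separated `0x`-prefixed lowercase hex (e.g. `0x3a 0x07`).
0x5d 0x00

line 16 (str): pack op=0x5:4|rd=6:3|rs=4:3|pad=0:6 = 0x5d00; big→ 5d 00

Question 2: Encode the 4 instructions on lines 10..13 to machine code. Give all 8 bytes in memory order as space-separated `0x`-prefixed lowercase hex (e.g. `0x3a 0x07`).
line 10 (str): pack op=0x5:4|rd=7:3|rs=1:3|pad=0:6 = 0x5e40; big→ 5e 40
line 11 (decr): pack op=0x9:4|rd=4:3|pad=0:9 = 0x9800; big→ 98 00
line 12 (eor): pack op=0x2:4|rd=0:3|rs=1:3|pad=0:6 = 0x2040; big→ 20 40
line 13 (cmpi): pack op=0x0:4|rd=2:3|imm=83:9 = 0x0453; big→ 04 53

0x5e 0x40 0x98 0x00 0x20 0x40 0x04 0x53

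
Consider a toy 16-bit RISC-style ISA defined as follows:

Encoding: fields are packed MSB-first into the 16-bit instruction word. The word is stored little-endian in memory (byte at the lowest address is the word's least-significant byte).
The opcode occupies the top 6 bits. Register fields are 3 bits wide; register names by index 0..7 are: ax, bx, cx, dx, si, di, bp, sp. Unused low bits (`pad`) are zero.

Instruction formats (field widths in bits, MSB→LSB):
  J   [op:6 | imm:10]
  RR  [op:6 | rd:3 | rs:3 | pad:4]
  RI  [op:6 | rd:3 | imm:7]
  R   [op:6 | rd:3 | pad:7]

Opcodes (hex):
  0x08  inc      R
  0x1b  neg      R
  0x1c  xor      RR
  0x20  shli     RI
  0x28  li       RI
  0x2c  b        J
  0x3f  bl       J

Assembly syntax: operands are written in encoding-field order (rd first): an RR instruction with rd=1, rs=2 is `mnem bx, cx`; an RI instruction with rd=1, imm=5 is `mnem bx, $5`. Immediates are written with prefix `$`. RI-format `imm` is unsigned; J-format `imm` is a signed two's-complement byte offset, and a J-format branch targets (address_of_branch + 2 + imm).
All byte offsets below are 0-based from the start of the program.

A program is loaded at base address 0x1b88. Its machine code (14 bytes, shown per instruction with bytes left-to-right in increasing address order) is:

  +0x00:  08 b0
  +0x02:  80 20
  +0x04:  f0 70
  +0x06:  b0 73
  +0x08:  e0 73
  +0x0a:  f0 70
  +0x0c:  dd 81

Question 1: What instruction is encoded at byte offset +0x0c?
shli dx, $93

@+0c  little-endian(dd 81) = 0x81dd
  opcode bits[15:10]=0x20: shli/RI
  rd: (w>>7)&0x7=0x3 → dx
  imm: (w>>0)&0x7f=0x5d → $93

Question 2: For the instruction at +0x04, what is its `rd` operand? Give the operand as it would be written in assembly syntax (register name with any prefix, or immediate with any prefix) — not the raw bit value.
bx

[04] f0 70 → 0x70f0
  opcode bits[15:10]=0x1c: xor/RR
  rd@[9:7]=0x1 ⇒ bx
  rs@[6:4]=0x7 ⇒ sp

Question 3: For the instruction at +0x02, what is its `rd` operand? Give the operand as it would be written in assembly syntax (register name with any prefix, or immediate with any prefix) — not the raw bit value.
+0x02: 80 20 ⇒ word 0x2080 (little)
  top 6b → 0x8 → inc [R]
  [9:7] rd=1 = bx

bx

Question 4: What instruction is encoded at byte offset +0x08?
+0x08: e0 73 ⇒ word 0x73e0 (little)
  op=0x73e0>>10=0x1c ⇒ xor (RR)
  [9:7] rd=7 = sp
  [6:4] rs=6 = bp

xor sp, bp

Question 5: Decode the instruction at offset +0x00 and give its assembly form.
b $8

+0x00: 08 b0 ⇒ word 0xb008 (little)
  op=0xb008>>10=0x2c ⇒ b (J)
  imm@[9:0]=0x8 ⇒ $8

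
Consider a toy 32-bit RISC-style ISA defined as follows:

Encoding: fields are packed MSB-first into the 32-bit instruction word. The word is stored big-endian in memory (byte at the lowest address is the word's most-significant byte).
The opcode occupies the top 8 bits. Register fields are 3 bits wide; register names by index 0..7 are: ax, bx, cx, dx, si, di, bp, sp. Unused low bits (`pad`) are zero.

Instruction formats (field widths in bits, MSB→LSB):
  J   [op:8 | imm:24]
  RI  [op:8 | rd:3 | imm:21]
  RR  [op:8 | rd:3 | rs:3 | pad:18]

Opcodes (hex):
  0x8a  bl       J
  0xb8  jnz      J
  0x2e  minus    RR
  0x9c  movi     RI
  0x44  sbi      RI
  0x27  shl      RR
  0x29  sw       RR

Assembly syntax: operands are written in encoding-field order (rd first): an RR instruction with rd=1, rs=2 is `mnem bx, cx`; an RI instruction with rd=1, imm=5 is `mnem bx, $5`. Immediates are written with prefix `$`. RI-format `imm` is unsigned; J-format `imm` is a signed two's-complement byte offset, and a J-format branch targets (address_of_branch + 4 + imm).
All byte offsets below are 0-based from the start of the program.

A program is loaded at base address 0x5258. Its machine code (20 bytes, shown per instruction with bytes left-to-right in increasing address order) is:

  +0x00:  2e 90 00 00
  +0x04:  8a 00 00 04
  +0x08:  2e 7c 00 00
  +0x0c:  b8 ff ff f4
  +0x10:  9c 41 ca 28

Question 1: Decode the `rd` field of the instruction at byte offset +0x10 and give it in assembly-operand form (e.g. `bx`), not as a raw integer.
cx

[10] 9c 41 ca 28 → 0x9c41ca28
  op=0x9c41ca28>>24=0x9c ⇒ movi (RI)
  rd@[23:21]=0x2 ⇒ cx
  imm@[20:0]=0x1ca28 ⇒ $117288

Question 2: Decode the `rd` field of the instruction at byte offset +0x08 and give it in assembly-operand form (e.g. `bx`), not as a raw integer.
off 0x08: read 2e 7c 00 00 as big → 0x2e7c0000
  opcode bits[31:24]=0x2e: minus/RR
  [23:21] rd=3 = dx
  [20:18] rs=7 = sp

dx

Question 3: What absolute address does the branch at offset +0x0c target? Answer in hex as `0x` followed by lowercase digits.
0x525c

[0c] b8 ff ff f4 → 0xb8fffff4
  opcode bits[31:24]=0xb8: jnz/J
  [23:0] imm=16777204 (s24→-12) = $-12
  target = base 0x5258 + off 0x0c + 4 + imm -12 = 0x525c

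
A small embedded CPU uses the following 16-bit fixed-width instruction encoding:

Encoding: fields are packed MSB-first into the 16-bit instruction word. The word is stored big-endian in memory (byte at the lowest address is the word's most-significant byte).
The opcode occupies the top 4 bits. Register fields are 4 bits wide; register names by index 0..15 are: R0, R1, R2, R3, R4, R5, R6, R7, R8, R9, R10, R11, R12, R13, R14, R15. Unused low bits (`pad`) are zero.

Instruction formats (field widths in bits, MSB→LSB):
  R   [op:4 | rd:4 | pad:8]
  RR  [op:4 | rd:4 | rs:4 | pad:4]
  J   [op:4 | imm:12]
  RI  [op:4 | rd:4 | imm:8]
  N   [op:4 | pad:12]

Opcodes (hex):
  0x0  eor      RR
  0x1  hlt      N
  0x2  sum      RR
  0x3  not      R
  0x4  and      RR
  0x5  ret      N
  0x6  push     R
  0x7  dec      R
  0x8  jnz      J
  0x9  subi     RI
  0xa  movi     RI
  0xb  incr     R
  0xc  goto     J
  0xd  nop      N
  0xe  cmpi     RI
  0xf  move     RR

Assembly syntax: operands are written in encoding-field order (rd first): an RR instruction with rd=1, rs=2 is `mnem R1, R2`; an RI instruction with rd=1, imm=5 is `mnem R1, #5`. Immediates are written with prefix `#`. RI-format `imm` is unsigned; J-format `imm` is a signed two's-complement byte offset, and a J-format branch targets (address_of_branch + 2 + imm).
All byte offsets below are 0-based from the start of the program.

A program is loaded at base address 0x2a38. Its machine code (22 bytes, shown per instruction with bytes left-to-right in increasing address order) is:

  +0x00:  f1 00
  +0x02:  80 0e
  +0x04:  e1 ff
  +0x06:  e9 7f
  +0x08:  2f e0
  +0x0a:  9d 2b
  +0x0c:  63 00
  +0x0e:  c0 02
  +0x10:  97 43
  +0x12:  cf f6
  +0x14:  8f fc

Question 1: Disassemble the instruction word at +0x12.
off 0x12: read cf f6 as big → 0xcff6
  top 4b → 0xc → goto [J]
  [11:0] imm=4086 (s12→-10) = #-10

goto #-10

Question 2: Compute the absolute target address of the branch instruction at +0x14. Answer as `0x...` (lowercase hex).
off 0x14: read 8f fc as big → 0x8ffc
  op=0x8ffc>>12=0x8 ⇒ jnz (J)
  [11:0] imm=4092 (s12→-4) = #-4
  target = base 0x2a38 + off 0x14 + 2 + imm -4 = 0x2a4a

0x2a4a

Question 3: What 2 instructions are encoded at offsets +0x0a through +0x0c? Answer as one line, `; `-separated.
+0x0a: 9d 2b ⇒ word 0x9d2b (big)
  op=0x9d2b>>12=0x9 ⇒ subi (RI)
  rd: (w>>8)&0xf=0xd → R13
  imm: (w>>0)&0xff=0x2b → #43
+0x0c: 63 00 ⇒ word 0x6300 (big)
  op=0x6300>>12=0x6 ⇒ push (R)
  rd: (w>>8)&0xf=0x3 → R3

subi R13, #43; push R3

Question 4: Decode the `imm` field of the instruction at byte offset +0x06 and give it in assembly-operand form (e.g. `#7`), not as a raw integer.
+0x06: e9 7f ⇒ word 0xe97f (big)
  opcode bits[15:12]=0xe: cmpi/RI
  [11:8] rd=9 = R9
  [7:0] imm=127 = #127

#127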